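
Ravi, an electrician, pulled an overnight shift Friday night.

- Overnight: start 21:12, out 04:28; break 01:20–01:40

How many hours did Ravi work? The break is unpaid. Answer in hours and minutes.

Overnight: 21:12 → midnight = 2 h 48 min; midnight → 04:28 = 4 h 28 min; span 7 h 16 min; less 20 min break → 6 h 56 min

6 h 56 min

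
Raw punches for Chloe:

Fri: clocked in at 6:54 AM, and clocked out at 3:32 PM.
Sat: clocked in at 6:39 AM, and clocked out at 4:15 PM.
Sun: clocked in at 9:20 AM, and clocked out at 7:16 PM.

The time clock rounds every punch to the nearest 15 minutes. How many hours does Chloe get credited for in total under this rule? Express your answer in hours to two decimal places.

Fri: in 6:54 AM→7:00 AM, out 3:32 PM→3:30 PM; 8 h 30 min
Sat: in 6:39 AM→6:45 AM, out 4:15 PM→4:15 PM; 9 h 30 min
Sun: in 9:20 AM→9:15 AM, out 7:16 PM→7:15 PM; 10 h 0 min
Total credited: 28 h 0 min.

28.00 hours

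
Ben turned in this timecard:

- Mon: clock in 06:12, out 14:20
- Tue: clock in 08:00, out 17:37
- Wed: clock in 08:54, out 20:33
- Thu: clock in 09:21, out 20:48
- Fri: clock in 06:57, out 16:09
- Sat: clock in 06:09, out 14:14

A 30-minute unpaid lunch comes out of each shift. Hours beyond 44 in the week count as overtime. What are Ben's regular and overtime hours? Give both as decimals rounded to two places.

Mon: 06:12–14:20 = 8 h 8 min; less 30 min break → 7 h 38 min
Tue: 08:00–17:37 = 9 h 37 min; less 30 min break → 9 h 7 min
Wed: 08:54–20:33 = 11 h 39 min; less 30 min break → 11 h 9 min
Thu: 09:21–20:48 = 11 h 27 min; less 30 min break → 10 h 57 min
Fri: 06:57–16:09 = 9 h 12 min; less 30 min break → 8 h 42 min
Sat: 06:09–14:14 = 8 h 5 min; less 30 min break → 7 h 35 min
Total worked: 55 h 8 min = 55.13 h.
Threshold 44 h → overtime 11 h 8 min, regular 44 h 0 min.

Regular 44.00 hours, overtime 11.13 hours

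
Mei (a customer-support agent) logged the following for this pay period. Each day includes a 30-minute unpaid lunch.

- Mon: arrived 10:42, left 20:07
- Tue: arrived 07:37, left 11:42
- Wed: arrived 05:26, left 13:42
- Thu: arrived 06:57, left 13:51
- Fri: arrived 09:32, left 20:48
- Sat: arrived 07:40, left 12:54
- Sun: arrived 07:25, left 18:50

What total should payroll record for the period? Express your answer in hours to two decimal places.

53.08 hours

Mon: 10:42–20:07 = 9 h 25 min; less 30 min break → 8 h 55 min
Tue: 07:37–11:42 = 4 h 5 min; less 30 min break → 3 h 35 min
Wed: 05:26–13:42 = 8 h 16 min; less 30 min break → 7 h 46 min
Thu: 06:57–13:51 = 6 h 54 min; less 30 min break → 6 h 24 min
Fri: 09:32–20:48 = 11 h 16 min; less 30 min break → 10 h 46 min
Sat: 07:40–12:54 = 5 h 14 min; less 30 min break → 4 h 44 min
Sun: 07:25–18:50 = 11 h 25 min; less 30 min break → 10 h 55 min
Total: 8 h 55 min + 3 h 35 min + 7 h 46 min + 6 h 24 min + 10 h 46 min + 4 h 44 min + 10 h 55 min = 53 h 5 min.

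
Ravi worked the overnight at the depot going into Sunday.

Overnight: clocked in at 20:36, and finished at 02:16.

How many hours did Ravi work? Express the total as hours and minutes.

5 h 40 min

Overnight: 20:36 → midnight = 3 h 24 min; midnight → 02:16 = 2 h 16 min; span 5 h 40 min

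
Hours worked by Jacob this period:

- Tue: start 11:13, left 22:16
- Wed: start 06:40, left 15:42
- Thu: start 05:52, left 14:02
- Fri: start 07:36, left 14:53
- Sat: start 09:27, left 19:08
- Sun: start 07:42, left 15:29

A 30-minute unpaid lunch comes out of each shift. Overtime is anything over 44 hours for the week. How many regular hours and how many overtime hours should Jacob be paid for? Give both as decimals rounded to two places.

Regular 44.00 hours, overtime 6.00 hours

Tue: 11:13–22:16 = 11 h 3 min; less 30 min break → 10 h 33 min
Wed: 06:40–15:42 = 9 h 2 min; less 30 min break → 8 h 32 min
Thu: 05:52–14:02 = 8 h 10 min; less 30 min break → 7 h 40 min
Fri: 07:36–14:53 = 7 h 17 min; less 30 min break → 6 h 47 min
Sat: 09:27–19:08 = 9 h 41 min; less 30 min break → 9 h 11 min
Sun: 07:42–15:29 = 7 h 47 min; less 30 min break → 7 h 17 min
Total worked: 50 h 0 min = 50.00 h.
Threshold 44 h → overtime 6 h 0 min, regular 44 h 0 min.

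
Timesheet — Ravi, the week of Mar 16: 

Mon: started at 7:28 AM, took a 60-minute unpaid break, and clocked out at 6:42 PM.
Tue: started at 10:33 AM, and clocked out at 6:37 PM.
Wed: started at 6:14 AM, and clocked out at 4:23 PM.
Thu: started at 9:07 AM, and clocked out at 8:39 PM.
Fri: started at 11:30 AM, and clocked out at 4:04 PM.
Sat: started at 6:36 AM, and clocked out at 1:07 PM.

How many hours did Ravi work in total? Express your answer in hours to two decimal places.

Mon: 7:28 AM–6:42 PM = 11 h 14 min; less 60 min break → 10 h 14 min
Tue: 10:33 AM–6:37 PM = 8 h 4 min
Wed: 6:14 AM–4:23 PM = 10 h 9 min
Thu: 9:07 AM–8:39 PM = 11 h 32 min
Fri: 11:30 AM–4:04 PM = 4 h 34 min
Sat: 6:36 AM–1:07 PM = 6 h 31 min
Total: 10 h 14 min + 8 h 4 min + 10 h 9 min + 11 h 32 min + 4 h 34 min + 6 h 31 min = 51 h 4 min.

51.07 hours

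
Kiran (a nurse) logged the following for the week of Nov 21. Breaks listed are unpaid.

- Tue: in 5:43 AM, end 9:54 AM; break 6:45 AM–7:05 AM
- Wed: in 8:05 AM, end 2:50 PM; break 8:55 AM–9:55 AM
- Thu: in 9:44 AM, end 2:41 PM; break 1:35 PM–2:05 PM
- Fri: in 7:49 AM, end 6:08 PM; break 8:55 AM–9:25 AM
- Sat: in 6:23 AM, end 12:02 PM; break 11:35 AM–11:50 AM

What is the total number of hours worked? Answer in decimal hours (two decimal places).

29.27 hours

Tue: 5:43 AM–9:54 AM = 4 h 11 min; less 20 min break → 3 h 51 min
Wed: 8:05 AM–2:50 PM = 6 h 45 min; less 60 min break → 5 h 45 min
Thu: 9:44 AM–2:41 PM = 4 h 57 min; less 30 min break → 4 h 27 min
Fri: 7:49 AM–6:08 PM = 10 h 19 min; less 30 min break → 9 h 49 min
Sat: 6:23 AM–12:02 PM = 5 h 39 min; less 15 min break → 5 h 24 min
Total: 3 h 51 min + 5 h 45 min + 4 h 27 min + 9 h 49 min + 5 h 24 min = 29 h 16 min.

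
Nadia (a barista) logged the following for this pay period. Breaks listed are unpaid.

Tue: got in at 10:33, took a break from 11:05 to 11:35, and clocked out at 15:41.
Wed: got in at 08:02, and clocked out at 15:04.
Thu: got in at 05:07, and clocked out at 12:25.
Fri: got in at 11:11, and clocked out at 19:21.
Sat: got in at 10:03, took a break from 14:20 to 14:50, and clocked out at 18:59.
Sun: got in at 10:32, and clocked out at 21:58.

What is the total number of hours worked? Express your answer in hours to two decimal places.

Tue: 10:33–15:41 = 5 h 8 min; less 30 min break → 4 h 38 min
Wed: 08:02–15:04 = 7 h 2 min
Thu: 05:07–12:25 = 7 h 18 min
Fri: 11:11–19:21 = 8 h 10 min
Sat: 10:03–18:59 = 8 h 56 min; less 30 min break → 8 h 26 min
Sun: 10:32–21:58 = 11 h 26 min
Total: 4 h 38 min + 7 h 2 min + 7 h 18 min + 8 h 10 min + 8 h 26 min + 11 h 26 min = 47 h 0 min.

47.00 hours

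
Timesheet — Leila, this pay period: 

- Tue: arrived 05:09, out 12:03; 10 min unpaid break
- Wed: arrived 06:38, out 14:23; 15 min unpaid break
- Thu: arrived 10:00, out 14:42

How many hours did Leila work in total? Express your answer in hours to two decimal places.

Tue: 05:09–12:03 = 6 h 54 min; less 10 min break → 6 h 44 min
Wed: 06:38–14:23 = 7 h 45 min; less 15 min break → 7 h 30 min
Thu: 10:00–14:42 = 4 h 42 min
Total: 6 h 44 min + 7 h 30 min + 4 h 42 min = 18 h 56 min.

18.93 hours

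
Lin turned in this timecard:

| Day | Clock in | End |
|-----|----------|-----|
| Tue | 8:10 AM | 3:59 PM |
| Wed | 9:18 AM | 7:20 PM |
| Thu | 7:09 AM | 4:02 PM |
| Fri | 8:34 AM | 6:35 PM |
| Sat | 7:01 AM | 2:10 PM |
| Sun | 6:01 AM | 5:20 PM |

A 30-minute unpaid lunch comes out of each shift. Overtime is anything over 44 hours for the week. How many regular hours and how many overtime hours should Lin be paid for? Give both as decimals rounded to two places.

Regular 44.00 hours, overtime 8.22 hours

Tue: 8:10 AM–3:59 PM = 7 h 49 min; less 30 min break → 7 h 19 min
Wed: 9:18 AM–7:20 PM = 10 h 2 min; less 30 min break → 9 h 32 min
Thu: 7:09 AM–4:02 PM = 8 h 53 min; less 30 min break → 8 h 23 min
Fri: 8:34 AM–6:35 PM = 10 h 1 min; less 30 min break → 9 h 31 min
Sat: 7:01 AM–2:10 PM = 7 h 9 min; less 30 min break → 6 h 39 min
Sun: 6:01 AM–5:20 PM = 11 h 19 min; less 30 min break → 10 h 49 min
Total worked: 52 h 13 min = 52.22 h.
Threshold 44 h → overtime 8 h 13 min, regular 44 h 0 min.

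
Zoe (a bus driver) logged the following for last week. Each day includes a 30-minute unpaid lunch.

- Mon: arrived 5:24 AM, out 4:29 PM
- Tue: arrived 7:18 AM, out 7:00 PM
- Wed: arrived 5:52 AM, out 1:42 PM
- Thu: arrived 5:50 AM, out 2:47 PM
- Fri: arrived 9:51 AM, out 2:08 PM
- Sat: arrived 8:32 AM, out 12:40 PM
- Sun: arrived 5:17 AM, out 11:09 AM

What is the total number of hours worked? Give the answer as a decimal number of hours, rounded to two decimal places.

Mon: 5:24 AM–4:29 PM = 11 h 5 min; less 30 min break → 10 h 35 min
Tue: 7:18 AM–7:00 PM = 11 h 42 min; less 30 min break → 11 h 12 min
Wed: 5:52 AM–1:42 PM = 7 h 50 min; less 30 min break → 7 h 20 min
Thu: 5:50 AM–2:47 PM = 8 h 57 min; less 30 min break → 8 h 27 min
Fri: 9:51 AM–2:08 PM = 4 h 17 min; less 30 min break → 3 h 47 min
Sat: 8:32 AM–12:40 PM = 4 h 8 min; less 30 min break → 3 h 38 min
Sun: 5:17 AM–11:09 AM = 5 h 52 min; less 30 min break → 5 h 22 min
Total: 10 h 35 min + 11 h 12 min + 7 h 20 min + 8 h 27 min + 3 h 47 min + 3 h 38 min + 5 h 22 min = 50 h 21 min.

50.35 hours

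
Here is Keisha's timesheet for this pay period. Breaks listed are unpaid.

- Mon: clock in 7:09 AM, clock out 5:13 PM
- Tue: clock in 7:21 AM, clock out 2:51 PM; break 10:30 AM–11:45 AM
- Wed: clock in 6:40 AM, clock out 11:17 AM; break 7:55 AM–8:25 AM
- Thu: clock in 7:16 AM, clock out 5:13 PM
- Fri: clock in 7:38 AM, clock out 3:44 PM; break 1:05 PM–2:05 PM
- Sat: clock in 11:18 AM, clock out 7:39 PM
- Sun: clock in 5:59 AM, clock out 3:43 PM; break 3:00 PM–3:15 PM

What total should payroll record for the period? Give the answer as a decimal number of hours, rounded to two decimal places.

55.32 hours

Mon: 7:09 AM–5:13 PM = 10 h 4 min
Tue: 7:21 AM–2:51 PM = 7 h 30 min; less 75 min break → 6 h 15 min
Wed: 6:40 AM–11:17 AM = 4 h 37 min; less 30 min break → 4 h 7 min
Thu: 7:16 AM–5:13 PM = 9 h 57 min
Fri: 7:38 AM–3:44 PM = 8 h 6 min; less 60 min break → 7 h 6 min
Sat: 11:18 AM–7:39 PM = 8 h 21 min
Sun: 5:59 AM–3:43 PM = 9 h 44 min; less 15 min break → 9 h 29 min
Total: 10 h 4 min + 6 h 15 min + 4 h 7 min + 9 h 57 min + 7 h 6 min + 8 h 21 min + 9 h 29 min = 55 h 19 min.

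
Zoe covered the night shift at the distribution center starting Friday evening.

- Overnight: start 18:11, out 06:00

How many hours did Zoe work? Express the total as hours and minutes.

Overnight: 18:11 → midnight = 5 h 49 min; midnight → 06:00 = 6 h 0 min; span 11 h 49 min

11 h 49 min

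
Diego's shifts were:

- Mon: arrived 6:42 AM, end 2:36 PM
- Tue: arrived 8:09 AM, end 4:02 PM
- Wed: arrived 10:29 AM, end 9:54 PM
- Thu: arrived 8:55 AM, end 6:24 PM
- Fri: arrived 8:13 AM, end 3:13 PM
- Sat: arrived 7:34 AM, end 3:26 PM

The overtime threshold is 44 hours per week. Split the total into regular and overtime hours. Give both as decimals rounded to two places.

Regular 44.00 hours, overtime 7.55 hours

Mon: 6:42 AM–2:36 PM = 7 h 54 min
Tue: 8:09 AM–4:02 PM = 7 h 53 min
Wed: 10:29 AM–9:54 PM = 11 h 25 min
Thu: 8:55 AM–6:24 PM = 9 h 29 min
Fri: 8:13 AM–3:13 PM = 7 h 0 min
Sat: 7:34 AM–3:26 PM = 7 h 52 min
Total worked: 51 h 33 min = 51.55 h.
Threshold 44 h → overtime 7 h 33 min, regular 44 h 0 min.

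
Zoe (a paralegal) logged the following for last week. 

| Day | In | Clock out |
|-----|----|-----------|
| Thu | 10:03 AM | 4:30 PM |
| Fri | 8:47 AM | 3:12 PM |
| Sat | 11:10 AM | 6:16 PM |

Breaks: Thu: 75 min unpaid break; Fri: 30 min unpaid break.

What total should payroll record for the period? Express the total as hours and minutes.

Thu: 10:03 AM–4:30 PM = 6 h 27 min; less 75 min break → 5 h 12 min
Fri: 8:47 AM–3:12 PM = 6 h 25 min; less 30 min break → 5 h 55 min
Sat: 11:10 AM–6:16 PM = 7 h 6 min
Total: 5 h 12 min + 5 h 55 min + 7 h 6 min = 18 h 13 min.

18 h 13 min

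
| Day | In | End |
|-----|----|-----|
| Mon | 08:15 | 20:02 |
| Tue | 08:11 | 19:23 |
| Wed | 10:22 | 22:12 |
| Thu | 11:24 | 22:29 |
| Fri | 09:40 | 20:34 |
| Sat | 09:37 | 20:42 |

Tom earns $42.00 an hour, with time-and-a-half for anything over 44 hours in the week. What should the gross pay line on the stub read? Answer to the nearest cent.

Mon: 08:15–20:02 = 11 h 47 min
Tue: 08:11–19:23 = 11 h 12 min
Wed: 10:22–22:12 = 11 h 50 min
Thu: 11:24–22:29 = 11 h 5 min
Fri: 09:40–20:34 = 10 h 54 min
Sat: 09:37–20:42 = 11 h 5 min
Total worked: 67 h 53 min = 4073 min.
Regular 44 h 0 min = 2640 min at $42.00/h; overtime 23 h 53 min = 1433 min at $63.00/h.
Pay = (2640 × $42.00 + 1433 × $63.00) ÷ 60 = $3352.65.

$3352.65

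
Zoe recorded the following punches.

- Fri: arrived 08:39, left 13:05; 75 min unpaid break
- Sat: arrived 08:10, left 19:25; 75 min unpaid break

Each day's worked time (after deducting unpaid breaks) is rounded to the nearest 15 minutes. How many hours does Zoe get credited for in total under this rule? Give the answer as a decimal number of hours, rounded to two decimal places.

Fri: 08:39–13:05 = 4 h 26 min − 75 min = 3 h 11 min → rounds to 3 h 15 min
Sat: 08:10–19:25 = 11 h 15 min − 75 min = 10 h 0 min → rounds to 10 h 0 min
Total credited: 13 h 15 min.

13.25 hours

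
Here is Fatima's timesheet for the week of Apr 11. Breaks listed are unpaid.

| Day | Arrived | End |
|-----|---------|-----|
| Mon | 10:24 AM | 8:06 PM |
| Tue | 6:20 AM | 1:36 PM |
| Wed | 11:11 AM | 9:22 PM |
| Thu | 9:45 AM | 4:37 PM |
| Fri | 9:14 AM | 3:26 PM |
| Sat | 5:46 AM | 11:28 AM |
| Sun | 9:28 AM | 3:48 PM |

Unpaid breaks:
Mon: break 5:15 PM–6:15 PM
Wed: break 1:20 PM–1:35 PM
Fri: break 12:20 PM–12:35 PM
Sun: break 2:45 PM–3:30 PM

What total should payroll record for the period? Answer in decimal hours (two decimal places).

50.00 hours

Mon: 10:24 AM–8:06 PM = 9 h 42 min; less 60 min break → 8 h 42 min
Tue: 6:20 AM–1:36 PM = 7 h 16 min
Wed: 11:11 AM–9:22 PM = 10 h 11 min; less 15 min break → 9 h 56 min
Thu: 9:45 AM–4:37 PM = 6 h 52 min
Fri: 9:14 AM–3:26 PM = 6 h 12 min; less 15 min break → 5 h 57 min
Sat: 5:46 AM–11:28 AM = 5 h 42 min
Sun: 9:28 AM–3:48 PM = 6 h 20 min; less 45 min break → 5 h 35 min
Total: 8 h 42 min + 7 h 16 min + 9 h 56 min + 6 h 52 min + 5 h 57 min + 5 h 42 min + 5 h 35 min = 50 h 0 min.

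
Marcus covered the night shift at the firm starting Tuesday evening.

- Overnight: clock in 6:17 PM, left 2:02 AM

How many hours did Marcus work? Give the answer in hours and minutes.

Overnight: 6:17 PM → midnight = 5 h 43 min; midnight → 2:02 AM = 2 h 2 min; span 7 h 45 min

7 h 45 min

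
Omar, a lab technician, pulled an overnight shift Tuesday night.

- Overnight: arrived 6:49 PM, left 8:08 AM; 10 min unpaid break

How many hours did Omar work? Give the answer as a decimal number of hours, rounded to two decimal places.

13.15 hours

Overnight: 6:49 PM → midnight = 5 h 11 min; midnight → 8:08 AM = 8 h 8 min; span 13 h 19 min; less 10 min break → 13 h 9 min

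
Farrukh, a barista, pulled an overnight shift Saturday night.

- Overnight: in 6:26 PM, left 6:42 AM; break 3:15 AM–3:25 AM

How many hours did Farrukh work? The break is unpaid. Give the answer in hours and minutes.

Overnight: 6:26 PM → midnight = 5 h 34 min; midnight → 6:42 AM = 6 h 42 min; span 12 h 16 min; less 10 min break → 12 h 6 min

12 h 6 min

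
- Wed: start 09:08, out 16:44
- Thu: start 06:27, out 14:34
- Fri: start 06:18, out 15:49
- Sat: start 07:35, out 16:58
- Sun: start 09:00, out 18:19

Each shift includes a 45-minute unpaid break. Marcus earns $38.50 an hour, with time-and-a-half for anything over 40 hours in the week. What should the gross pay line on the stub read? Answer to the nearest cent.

$1550.59

Wed: 09:08–16:44 = 7 h 36 min; less 45 min break → 6 h 51 min
Thu: 06:27–14:34 = 8 h 7 min; less 45 min break → 7 h 22 min
Fri: 06:18–15:49 = 9 h 31 min; less 45 min break → 8 h 46 min
Sat: 07:35–16:58 = 9 h 23 min; less 45 min break → 8 h 38 min
Sun: 09:00–18:19 = 9 h 19 min; less 45 min break → 8 h 34 min
Total worked: 40 h 11 min = 2411 min.
Regular 40 h 0 min = 2400 min at $38.50/h; overtime 0 h 11 min = 11 min at $57.75/h.
Pay = (2400 × $38.50 + 11 × $57.75) ÷ 60 = $1550.59.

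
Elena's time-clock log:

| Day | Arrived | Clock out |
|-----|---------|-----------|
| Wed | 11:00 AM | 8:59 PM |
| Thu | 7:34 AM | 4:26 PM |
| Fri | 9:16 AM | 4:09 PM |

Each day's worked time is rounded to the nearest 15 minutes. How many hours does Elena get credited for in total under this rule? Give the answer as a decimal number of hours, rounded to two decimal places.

25.75 hours

Wed: 11:00 AM–8:59 PM = 9 h 59 min → rounds to 10 h 0 min
Thu: 7:34 AM–4:26 PM = 8 h 52 min → rounds to 8 h 45 min
Fri: 9:16 AM–4:09 PM = 6 h 53 min → rounds to 7 h 0 min
Total credited: 25 h 45 min.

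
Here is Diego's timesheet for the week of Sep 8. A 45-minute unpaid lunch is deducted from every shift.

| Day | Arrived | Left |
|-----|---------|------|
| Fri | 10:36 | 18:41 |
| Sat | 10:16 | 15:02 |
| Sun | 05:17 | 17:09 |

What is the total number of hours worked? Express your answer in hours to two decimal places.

22.47 hours

Fri: 10:36–18:41 = 8 h 5 min; less 45 min break → 7 h 20 min
Sat: 10:16–15:02 = 4 h 46 min; less 45 min break → 4 h 1 min
Sun: 05:17–17:09 = 11 h 52 min; less 45 min break → 11 h 7 min
Total: 7 h 20 min + 4 h 1 min + 11 h 7 min = 22 h 28 min.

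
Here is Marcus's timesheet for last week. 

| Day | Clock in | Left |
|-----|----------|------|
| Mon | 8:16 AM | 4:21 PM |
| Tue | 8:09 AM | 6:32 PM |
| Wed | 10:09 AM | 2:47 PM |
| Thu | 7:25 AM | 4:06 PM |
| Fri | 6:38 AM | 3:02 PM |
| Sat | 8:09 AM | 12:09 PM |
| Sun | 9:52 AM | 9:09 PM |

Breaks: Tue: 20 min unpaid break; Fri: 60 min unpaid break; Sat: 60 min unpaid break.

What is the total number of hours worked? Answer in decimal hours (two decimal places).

53.13 hours

Mon: 8:16 AM–4:21 PM = 8 h 5 min
Tue: 8:09 AM–6:32 PM = 10 h 23 min; less 20 min break → 10 h 3 min
Wed: 10:09 AM–2:47 PM = 4 h 38 min
Thu: 7:25 AM–4:06 PM = 8 h 41 min
Fri: 6:38 AM–3:02 PM = 8 h 24 min; less 60 min break → 7 h 24 min
Sat: 8:09 AM–12:09 PM = 4 h 0 min; less 60 min break → 3 h 0 min
Sun: 9:52 AM–9:09 PM = 11 h 17 min
Total: 8 h 5 min + 10 h 3 min + 4 h 38 min + 8 h 41 min + 7 h 24 min + 3 h 0 min + 11 h 17 min = 53 h 8 min.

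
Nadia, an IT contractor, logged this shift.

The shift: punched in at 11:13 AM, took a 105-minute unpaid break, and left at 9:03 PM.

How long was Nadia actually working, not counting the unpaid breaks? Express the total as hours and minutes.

The shift: 11:13 AM–9:03 PM = 9 h 50 min; less 105 min break → 8 h 5 min

8 h 5 min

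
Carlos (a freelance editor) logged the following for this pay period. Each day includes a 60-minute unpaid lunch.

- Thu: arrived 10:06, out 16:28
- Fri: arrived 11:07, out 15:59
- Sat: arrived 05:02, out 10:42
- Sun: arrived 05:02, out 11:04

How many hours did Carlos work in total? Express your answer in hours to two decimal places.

Thu: 10:06–16:28 = 6 h 22 min; less 60 min break → 5 h 22 min
Fri: 11:07–15:59 = 4 h 52 min; less 60 min break → 3 h 52 min
Sat: 05:02–10:42 = 5 h 40 min; less 60 min break → 4 h 40 min
Sun: 05:02–11:04 = 6 h 2 min; less 60 min break → 5 h 2 min
Total: 5 h 22 min + 3 h 52 min + 4 h 40 min + 5 h 2 min = 18 h 56 min.

18.93 hours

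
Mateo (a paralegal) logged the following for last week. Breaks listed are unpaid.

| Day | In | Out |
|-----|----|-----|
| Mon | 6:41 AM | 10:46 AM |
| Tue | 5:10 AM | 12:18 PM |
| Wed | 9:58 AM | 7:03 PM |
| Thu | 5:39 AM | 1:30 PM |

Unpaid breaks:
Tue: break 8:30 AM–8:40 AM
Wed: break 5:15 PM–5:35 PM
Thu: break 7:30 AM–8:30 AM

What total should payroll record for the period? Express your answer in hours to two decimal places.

26.65 hours

Mon: 6:41 AM–10:46 AM = 4 h 5 min
Tue: 5:10 AM–12:18 PM = 7 h 8 min; less 10 min break → 6 h 58 min
Wed: 9:58 AM–7:03 PM = 9 h 5 min; less 20 min break → 8 h 45 min
Thu: 5:39 AM–1:30 PM = 7 h 51 min; less 60 min break → 6 h 51 min
Total: 4 h 5 min + 6 h 58 min + 8 h 45 min + 6 h 51 min = 26 h 39 min.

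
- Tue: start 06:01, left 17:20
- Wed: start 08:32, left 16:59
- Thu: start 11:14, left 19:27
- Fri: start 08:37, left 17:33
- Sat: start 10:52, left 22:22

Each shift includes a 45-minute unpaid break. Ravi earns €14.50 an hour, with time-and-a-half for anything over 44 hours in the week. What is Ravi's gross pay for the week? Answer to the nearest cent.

Tue: 06:01–17:20 = 11 h 19 min; less 45 min break → 10 h 34 min
Wed: 08:32–16:59 = 8 h 27 min; less 45 min break → 7 h 42 min
Thu: 11:14–19:27 = 8 h 13 min; less 45 min break → 7 h 28 min
Fri: 08:37–17:33 = 8 h 56 min; less 45 min break → 8 h 11 min
Sat: 10:52–22:22 = 11 h 30 min; less 45 min break → 10 h 45 min
Total worked: 44 h 40 min = 2680 min.
Regular 44 h 0 min = 2640 min at €14.50/h; overtime 0 h 40 min = 40 min at €21.75/h.
Pay = (2640 × €14.50 + 40 × €21.75) ÷ 60 = €652.50.

€652.50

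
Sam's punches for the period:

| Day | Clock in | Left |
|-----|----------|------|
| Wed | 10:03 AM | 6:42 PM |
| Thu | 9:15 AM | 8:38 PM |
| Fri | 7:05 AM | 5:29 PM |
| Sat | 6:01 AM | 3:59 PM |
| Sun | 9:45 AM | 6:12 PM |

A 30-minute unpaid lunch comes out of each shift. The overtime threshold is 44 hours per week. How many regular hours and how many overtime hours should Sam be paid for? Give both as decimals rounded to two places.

Regular 44.00 hours, overtime 2.35 hours

Wed: 10:03 AM–6:42 PM = 8 h 39 min; less 30 min break → 8 h 9 min
Thu: 9:15 AM–8:38 PM = 11 h 23 min; less 30 min break → 10 h 53 min
Fri: 7:05 AM–5:29 PM = 10 h 24 min; less 30 min break → 9 h 54 min
Sat: 6:01 AM–3:59 PM = 9 h 58 min; less 30 min break → 9 h 28 min
Sun: 9:45 AM–6:12 PM = 8 h 27 min; less 30 min break → 7 h 57 min
Total worked: 46 h 21 min = 46.35 h.
Threshold 44 h → overtime 2 h 21 min, regular 44 h 0 min.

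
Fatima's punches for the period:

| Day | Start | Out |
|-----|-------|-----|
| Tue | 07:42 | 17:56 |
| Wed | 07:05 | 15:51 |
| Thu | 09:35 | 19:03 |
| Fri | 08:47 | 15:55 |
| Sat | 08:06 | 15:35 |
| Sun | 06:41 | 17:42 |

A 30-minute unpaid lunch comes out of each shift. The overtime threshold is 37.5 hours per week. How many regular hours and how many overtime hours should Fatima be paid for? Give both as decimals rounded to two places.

Regular 37.50 hours, overtime 13.60 hours

Tue: 07:42–17:56 = 10 h 14 min; less 30 min break → 9 h 44 min
Wed: 07:05–15:51 = 8 h 46 min; less 30 min break → 8 h 16 min
Thu: 09:35–19:03 = 9 h 28 min; less 30 min break → 8 h 58 min
Fri: 08:47–15:55 = 7 h 8 min; less 30 min break → 6 h 38 min
Sat: 08:06–15:35 = 7 h 29 min; less 30 min break → 6 h 59 min
Sun: 06:41–17:42 = 11 h 1 min; less 30 min break → 10 h 31 min
Total worked: 51 h 6 min = 51.10 h.
Threshold 37.5 h → overtime 13 h 36 min, regular 37 h 30 min.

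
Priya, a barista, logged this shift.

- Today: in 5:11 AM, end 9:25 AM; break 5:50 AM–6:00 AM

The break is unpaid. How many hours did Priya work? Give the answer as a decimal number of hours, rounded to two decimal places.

Today: 5:11 AM–9:25 AM = 4 h 14 min; less 10 min break → 4 h 4 min

4.07 hours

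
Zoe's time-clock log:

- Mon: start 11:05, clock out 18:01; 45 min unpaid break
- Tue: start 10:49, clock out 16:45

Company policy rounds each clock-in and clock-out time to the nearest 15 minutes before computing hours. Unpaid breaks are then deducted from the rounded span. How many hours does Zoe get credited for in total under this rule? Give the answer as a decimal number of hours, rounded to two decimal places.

Mon: in 11:05→11:00, out 18:01→18:00; 7 h 0 min − 45 min = 6 h 15 min
Tue: in 10:49→10:45, out 16:45→16:45; 6 h 0 min
Total credited: 12 h 15 min.

12.25 hours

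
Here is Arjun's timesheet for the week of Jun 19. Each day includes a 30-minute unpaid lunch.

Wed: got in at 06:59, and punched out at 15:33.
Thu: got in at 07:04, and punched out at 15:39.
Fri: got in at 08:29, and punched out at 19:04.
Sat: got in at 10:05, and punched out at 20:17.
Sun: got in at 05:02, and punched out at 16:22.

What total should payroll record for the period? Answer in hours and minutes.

46 h 46 min

Wed: 06:59–15:33 = 8 h 34 min; less 30 min break → 8 h 4 min
Thu: 07:04–15:39 = 8 h 35 min; less 30 min break → 8 h 5 min
Fri: 08:29–19:04 = 10 h 35 min; less 30 min break → 10 h 5 min
Sat: 10:05–20:17 = 10 h 12 min; less 30 min break → 9 h 42 min
Sun: 05:02–16:22 = 11 h 20 min; less 30 min break → 10 h 50 min
Total: 8 h 4 min + 8 h 5 min + 10 h 5 min + 9 h 42 min + 10 h 50 min = 46 h 46 min.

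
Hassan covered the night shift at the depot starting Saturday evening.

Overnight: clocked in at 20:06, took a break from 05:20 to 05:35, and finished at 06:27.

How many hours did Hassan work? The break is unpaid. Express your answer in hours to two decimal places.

10.10 hours

Overnight: 20:06 → midnight = 3 h 54 min; midnight → 06:27 = 6 h 27 min; span 10 h 21 min; less 15 min break → 10 h 6 min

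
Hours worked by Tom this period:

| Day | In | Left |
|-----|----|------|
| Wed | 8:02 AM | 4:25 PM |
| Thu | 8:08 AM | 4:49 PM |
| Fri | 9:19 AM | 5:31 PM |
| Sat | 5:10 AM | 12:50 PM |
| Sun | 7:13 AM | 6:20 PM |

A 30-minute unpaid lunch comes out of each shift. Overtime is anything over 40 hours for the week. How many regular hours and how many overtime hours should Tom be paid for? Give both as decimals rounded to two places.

Wed: 8:02 AM–4:25 PM = 8 h 23 min; less 30 min break → 7 h 53 min
Thu: 8:08 AM–4:49 PM = 8 h 41 min; less 30 min break → 8 h 11 min
Fri: 9:19 AM–5:31 PM = 8 h 12 min; less 30 min break → 7 h 42 min
Sat: 5:10 AM–12:50 PM = 7 h 40 min; less 30 min break → 7 h 10 min
Sun: 7:13 AM–6:20 PM = 11 h 7 min; less 30 min break → 10 h 37 min
Total worked: 41 h 33 min = 41.55 h.
Threshold 40 h → overtime 1 h 33 min, regular 40 h 0 min.

Regular 40.00 hours, overtime 1.55 hours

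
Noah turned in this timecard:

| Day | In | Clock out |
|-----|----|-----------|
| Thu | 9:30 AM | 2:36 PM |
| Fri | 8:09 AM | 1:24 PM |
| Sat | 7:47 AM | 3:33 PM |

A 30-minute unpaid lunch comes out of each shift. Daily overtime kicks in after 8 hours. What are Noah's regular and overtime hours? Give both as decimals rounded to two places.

Regular 16.62 hours, overtime 0.00 hours

Thu: 9:30 AM–2:36 PM = 5 h 6 min; less 30 min break → 4 h 36 min
Fri: 8:09 AM–1:24 PM = 5 h 15 min; less 30 min break → 4 h 45 min
Sat: 7:47 AM–3:33 PM = 7 h 46 min; less 30 min break → 7 h 16 min
Thu reg 4 h 36 min / OT 0 h 0 min; Fri reg 4 h 45 min / OT 0 h 0 min; Sat reg 7 h 16 min / OT 0 h 0 min.
Totals: regular 16 h 37 min, overtime 0 h 0 min.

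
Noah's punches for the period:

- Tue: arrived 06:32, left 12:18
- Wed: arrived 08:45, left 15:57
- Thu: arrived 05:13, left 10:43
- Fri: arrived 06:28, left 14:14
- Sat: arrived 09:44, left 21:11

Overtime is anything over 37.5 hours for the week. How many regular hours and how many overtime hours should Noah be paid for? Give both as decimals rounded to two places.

Regular 37.50 hours, overtime 0.18 hours

Tue: 06:32–12:18 = 5 h 46 min
Wed: 08:45–15:57 = 7 h 12 min
Thu: 05:13–10:43 = 5 h 30 min
Fri: 06:28–14:14 = 7 h 46 min
Sat: 09:44–21:11 = 11 h 27 min
Total worked: 37 h 41 min = 37.68 h.
Threshold 37.5 h → overtime 0 h 11 min, regular 37 h 30 min.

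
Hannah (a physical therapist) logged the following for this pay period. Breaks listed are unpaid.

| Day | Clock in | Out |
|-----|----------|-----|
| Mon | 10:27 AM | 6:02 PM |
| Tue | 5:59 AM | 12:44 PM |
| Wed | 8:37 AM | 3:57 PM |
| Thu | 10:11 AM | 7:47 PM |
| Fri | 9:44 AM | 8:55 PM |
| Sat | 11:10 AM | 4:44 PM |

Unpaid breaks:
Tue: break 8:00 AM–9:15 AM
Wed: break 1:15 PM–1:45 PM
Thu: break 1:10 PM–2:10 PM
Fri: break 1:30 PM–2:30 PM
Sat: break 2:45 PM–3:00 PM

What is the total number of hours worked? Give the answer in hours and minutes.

44 h 1 min

Mon: 10:27 AM–6:02 PM = 7 h 35 min
Tue: 5:59 AM–12:44 PM = 6 h 45 min; less 75 min break → 5 h 30 min
Wed: 8:37 AM–3:57 PM = 7 h 20 min; less 30 min break → 6 h 50 min
Thu: 10:11 AM–7:47 PM = 9 h 36 min; less 60 min break → 8 h 36 min
Fri: 9:44 AM–8:55 PM = 11 h 11 min; less 60 min break → 10 h 11 min
Sat: 11:10 AM–4:44 PM = 5 h 34 min; less 15 min break → 5 h 19 min
Total: 7 h 35 min + 5 h 30 min + 6 h 50 min + 8 h 36 min + 10 h 11 min + 5 h 19 min = 44 h 1 min.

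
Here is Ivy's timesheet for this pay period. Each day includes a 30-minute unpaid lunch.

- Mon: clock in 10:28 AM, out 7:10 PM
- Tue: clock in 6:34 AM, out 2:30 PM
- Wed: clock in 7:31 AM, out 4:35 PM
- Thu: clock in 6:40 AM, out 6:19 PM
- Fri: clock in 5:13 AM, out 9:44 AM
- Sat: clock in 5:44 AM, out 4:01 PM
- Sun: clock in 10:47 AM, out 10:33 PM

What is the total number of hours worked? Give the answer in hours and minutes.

Mon: 10:28 AM–7:10 PM = 8 h 42 min; less 30 min break → 8 h 12 min
Tue: 6:34 AM–2:30 PM = 7 h 56 min; less 30 min break → 7 h 26 min
Wed: 7:31 AM–4:35 PM = 9 h 4 min; less 30 min break → 8 h 34 min
Thu: 6:40 AM–6:19 PM = 11 h 39 min; less 30 min break → 11 h 9 min
Fri: 5:13 AM–9:44 AM = 4 h 31 min; less 30 min break → 4 h 1 min
Sat: 5:44 AM–4:01 PM = 10 h 17 min; less 30 min break → 9 h 47 min
Sun: 10:47 AM–10:33 PM = 11 h 46 min; less 30 min break → 11 h 16 min
Total: 8 h 12 min + 7 h 26 min + 8 h 34 min + 11 h 9 min + 4 h 1 min + 9 h 47 min + 11 h 16 min = 60 h 25 min.

60 h 25 min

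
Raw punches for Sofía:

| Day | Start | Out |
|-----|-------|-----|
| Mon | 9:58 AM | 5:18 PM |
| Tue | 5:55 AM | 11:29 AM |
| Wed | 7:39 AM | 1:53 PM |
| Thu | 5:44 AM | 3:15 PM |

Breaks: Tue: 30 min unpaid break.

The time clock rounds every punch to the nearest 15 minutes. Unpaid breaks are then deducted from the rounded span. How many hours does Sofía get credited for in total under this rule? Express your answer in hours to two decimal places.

Mon: in 9:58 AM→10:00 AM, out 5:18 PM→5:15 PM; 7 h 15 min
Tue: in 5:55 AM→6:00 AM, out 11:29 AM→11:30 AM; 5 h 30 min − 30 min = 5 h 0 min
Wed: in 7:39 AM→7:45 AM, out 1:53 PM→2:00 PM; 6 h 15 min
Thu: in 5:44 AM→5:45 AM, out 3:15 PM→3:15 PM; 9 h 30 min
Total credited: 28 h 0 min.

28.00 hours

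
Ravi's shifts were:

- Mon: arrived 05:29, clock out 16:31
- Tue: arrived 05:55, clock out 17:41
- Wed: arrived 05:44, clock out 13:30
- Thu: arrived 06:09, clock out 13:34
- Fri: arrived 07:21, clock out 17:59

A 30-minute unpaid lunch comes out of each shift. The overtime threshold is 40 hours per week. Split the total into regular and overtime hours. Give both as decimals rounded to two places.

Regular 40.00 hours, overtime 6.12 hours

Mon: 05:29–16:31 = 11 h 2 min; less 30 min break → 10 h 32 min
Tue: 05:55–17:41 = 11 h 46 min; less 30 min break → 11 h 16 min
Wed: 05:44–13:30 = 7 h 46 min; less 30 min break → 7 h 16 min
Thu: 06:09–13:34 = 7 h 25 min; less 30 min break → 6 h 55 min
Fri: 07:21–17:59 = 10 h 38 min; less 30 min break → 10 h 8 min
Total worked: 46 h 7 min = 46.12 h.
Threshold 40 h → overtime 6 h 7 min, regular 40 h 0 min.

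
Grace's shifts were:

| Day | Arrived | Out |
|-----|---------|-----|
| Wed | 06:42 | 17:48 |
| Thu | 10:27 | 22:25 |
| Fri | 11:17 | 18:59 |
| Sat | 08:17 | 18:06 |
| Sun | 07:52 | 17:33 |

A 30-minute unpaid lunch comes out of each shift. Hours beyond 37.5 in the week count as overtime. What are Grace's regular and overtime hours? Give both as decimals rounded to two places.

Wed: 06:42–17:48 = 11 h 6 min; less 30 min break → 10 h 36 min
Thu: 10:27–22:25 = 11 h 58 min; less 30 min break → 11 h 28 min
Fri: 11:17–18:59 = 7 h 42 min; less 30 min break → 7 h 12 min
Sat: 08:17–18:06 = 9 h 49 min; less 30 min break → 9 h 19 min
Sun: 07:52–17:33 = 9 h 41 min; less 30 min break → 9 h 11 min
Total worked: 47 h 46 min = 47.77 h.
Threshold 37.5 h → overtime 10 h 16 min, regular 37 h 30 min.

Regular 37.50 hours, overtime 10.27 hours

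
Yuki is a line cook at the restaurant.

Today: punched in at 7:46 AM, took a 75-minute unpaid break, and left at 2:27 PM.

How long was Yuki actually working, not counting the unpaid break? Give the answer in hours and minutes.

5 h 26 min

Today: 7:46 AM–2:27 PM = 6 h 41 min; less 75 min break → 5 h 26 min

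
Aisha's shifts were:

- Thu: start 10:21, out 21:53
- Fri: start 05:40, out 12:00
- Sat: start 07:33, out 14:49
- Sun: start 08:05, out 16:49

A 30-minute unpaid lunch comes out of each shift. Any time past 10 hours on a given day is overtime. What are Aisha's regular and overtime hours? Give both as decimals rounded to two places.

Thu: 10:21–21:53 = 11 h 32 min; less 30 min break → 11 h 2 min
Fri: 05:40–12:00 = 6 h 20 min; less 30 min break → 5 h 50 min
Sat: 07:33–14:49 = 7 h 16 min; less 30 min break → 6 h 46 min
Sun: 08:05–16:49 = 8 h 44 min; less 30 min break → 8 h 14 min
Thu reg 10 h 0 min / OT 1 h 2 min; Fri reg 5 h 50 min / OT 0 h 0 min; Sat reg 6 h 46 min / OT 0 h 0 min; Sun reg 8 h 14 min / OT 0 h 0 min.
Totals: regular 30 h 50 min, overtime 1 h 2 min.

Regular 30.83 hours, overtime 1.03 hours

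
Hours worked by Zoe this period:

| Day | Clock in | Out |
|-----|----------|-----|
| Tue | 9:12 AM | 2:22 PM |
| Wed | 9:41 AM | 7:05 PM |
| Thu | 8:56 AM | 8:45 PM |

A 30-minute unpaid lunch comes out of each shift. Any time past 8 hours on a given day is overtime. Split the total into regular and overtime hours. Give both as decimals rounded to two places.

Regular 20.67 hours, overtime 4.22 hours

Tue: 9:12 AM–2:22 PM = 5 h 10 min; less 30 min break → 4 h 40 min
Wed: 9:41 AM–7:05 PM = 9 h 24 min; less 30 min break → 8 h 54 min
Thu: 8:56 AM–8:45 PM = 11 h 49 min; less 30 min break → 11 h 19 min
Tue reg 4 h 40 min / OT 0 h 0 min; Wed reg 8 h 0 min / OT 0 h 54 min; Thu reg 8 h 0 min / OT 3 h 19 min.
Totals: regular 20 h 40 min, overtime 4 h 13 min.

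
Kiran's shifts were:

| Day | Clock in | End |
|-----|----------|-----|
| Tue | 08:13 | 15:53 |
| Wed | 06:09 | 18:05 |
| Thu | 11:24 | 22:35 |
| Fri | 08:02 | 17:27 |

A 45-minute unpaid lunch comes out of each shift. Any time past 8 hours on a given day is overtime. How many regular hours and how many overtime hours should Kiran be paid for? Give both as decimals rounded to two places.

Regular 30.92 hours, overtime 6.28 hours

Tue: 08:13–15:53 = 7 h 40 min; less 45 min break → 6 h 55 min
Wed: 06:09–18:05 = 11 h 56 min; less 45 min break → 11 h 11 min
Thu: 11:24–22:35 = 11 h 11 min; less 45 min break → 10 h 26 min
Fri: 08:02–17:27 = 9 h 25 min; less 45 min break → 8 h 40 min
Tue reg 6 h 55 min / OT 0 h 0 min; Wed reg 8 h 0 min / OT 3 h 11 min; Thu reg 8 h 0 min / OT 2 h 26 min; Fri reg 8 h 0 min / OT 0 h 40 min.
Totals: regular 30 h 55 min, overtime 6 h 17 min.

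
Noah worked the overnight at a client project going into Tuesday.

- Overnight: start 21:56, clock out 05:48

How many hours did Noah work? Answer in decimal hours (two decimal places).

Overnight: 21:56 → midnight = 2 h 4 min; midnight → 05:48 = 5 h 48 min; span 7 h 52 min

7.87 hours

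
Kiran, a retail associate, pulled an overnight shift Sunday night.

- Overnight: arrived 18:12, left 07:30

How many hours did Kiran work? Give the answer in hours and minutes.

13 h 18 min

Overnight: 18:12 → midnight = 5 h 48 min; midnight → 07:30 = 7 h 30 min; span 13 h 18 min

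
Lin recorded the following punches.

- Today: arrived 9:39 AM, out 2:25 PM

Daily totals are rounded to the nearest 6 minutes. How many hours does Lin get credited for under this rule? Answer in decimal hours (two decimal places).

Today: 9:39 AM–2:25 PM = 4 h 46 min → rounds to 4 h 48 min

4.80 hours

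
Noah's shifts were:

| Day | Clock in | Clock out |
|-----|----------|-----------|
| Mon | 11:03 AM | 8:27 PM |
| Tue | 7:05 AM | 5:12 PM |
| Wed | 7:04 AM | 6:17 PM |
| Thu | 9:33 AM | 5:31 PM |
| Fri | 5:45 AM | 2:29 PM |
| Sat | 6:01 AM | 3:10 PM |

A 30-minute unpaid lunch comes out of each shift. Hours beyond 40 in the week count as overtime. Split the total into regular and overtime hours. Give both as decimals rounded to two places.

Regular 40.00 hours, overtime 13.58 hours

Mon: 11:03 AM–8:27 PM = 9 h 24 min; less 30 min break → 8 h 54 min
Tue: 7:05 AM–5:12 PM = 10 h 7 min; less 30 min break → 9 h 37 min
Wed: 7:04 AM–6:17 PM = 11 h 13 min; less 30 min break → 10 h 43 min
Thu: 9:33 AM–5:31 PM = 7 h 58 min; less 30 min break → 7 h 28 min
Fri: 5:45 AM–2:29 PM = 8 h 44 min; less 30 min break → 8 h 14 min
Sat: 6:01 AM–3:10 PM = 9 h 9 min; less 30 min break → 8 h 39 min
Total worked: 53 h 35 min = 53.58 h.
Threshold 40 h → overtime 13 h 35 min, regular 40 h 0 min.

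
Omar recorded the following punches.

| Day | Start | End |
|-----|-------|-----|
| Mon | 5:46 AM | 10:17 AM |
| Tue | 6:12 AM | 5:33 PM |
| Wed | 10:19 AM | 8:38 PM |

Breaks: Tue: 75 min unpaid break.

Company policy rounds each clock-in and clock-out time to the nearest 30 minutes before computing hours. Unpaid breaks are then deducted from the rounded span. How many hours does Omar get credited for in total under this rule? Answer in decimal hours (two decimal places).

24.75 hours

Mon: in 5:46 AM→6:00 AM, out 10:17 AM→10:30 AM; 4 h 30 min
Tue: in 6:12 AM→6:00 AM, out 5:33 PM→5:30 PM; 11 h 30 min − 75 min = 10 h 15 min
Wed: in 10:19 AM→10:30 AM, out 8:38 PM→8:30 PM; 10 h 0 min
Total credited: 24 h 45 min.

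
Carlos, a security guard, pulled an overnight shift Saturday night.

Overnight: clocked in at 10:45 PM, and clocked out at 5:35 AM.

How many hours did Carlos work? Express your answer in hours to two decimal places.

Overnight: 10:45 PM → midnight = 1 h 15 min; midnight → 5:35 AM = 5 h 35 min; span 6 h 50 min

6.83 hours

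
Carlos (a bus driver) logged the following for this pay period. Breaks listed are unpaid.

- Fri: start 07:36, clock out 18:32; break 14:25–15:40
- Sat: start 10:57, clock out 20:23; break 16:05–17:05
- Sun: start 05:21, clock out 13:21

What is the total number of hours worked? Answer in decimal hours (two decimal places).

26.12 hours

Fri: 07:36–18:32 = 10 h 56 min; less 75 min break → 9 h 41 min
Sat: 10:57–20:23 = 9 h 26 min; less 60 min break → 8 h 26 min
Sun: 05:21–13:21 = 8 h 0 min
Total: 9 h 41 min + 8 h 26 min + 8 h 0 min = 26 h 7 min.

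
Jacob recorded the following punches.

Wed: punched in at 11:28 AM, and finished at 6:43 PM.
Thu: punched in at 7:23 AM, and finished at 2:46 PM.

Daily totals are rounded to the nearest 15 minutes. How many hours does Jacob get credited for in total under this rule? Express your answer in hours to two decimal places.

Wed: 11:28 AM–6:43 PM = 7 h 15 min → rounds to 7 h 15 min
Thu: 7:23 AM–2:46 PM = 7 h 23 min → rounds to 7 h 30 min
Total credited: 14 h 45 min.

14.75 hours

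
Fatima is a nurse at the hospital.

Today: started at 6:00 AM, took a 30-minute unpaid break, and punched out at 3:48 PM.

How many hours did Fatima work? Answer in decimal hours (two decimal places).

9.30 hours

Today: 6:00 AM–3:48 PM = 9 h 48 min; less 30 min break → 9 h 18 min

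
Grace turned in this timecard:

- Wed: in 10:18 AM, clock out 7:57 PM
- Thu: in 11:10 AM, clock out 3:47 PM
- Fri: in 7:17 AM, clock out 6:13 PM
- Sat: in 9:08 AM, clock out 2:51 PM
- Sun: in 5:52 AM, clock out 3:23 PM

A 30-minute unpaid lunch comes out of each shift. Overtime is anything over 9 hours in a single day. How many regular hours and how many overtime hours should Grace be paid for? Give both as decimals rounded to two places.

Regular 36.33 hours, overtime 1.60 hours

Wed: 10:18 AM–7:57 PM = 9 h 39 min; less 30 min break → 9 h 9 min
Thu: 11:10 AM–3:47 PM = 4 h 37 min; less 30 min break → 4 h 7 min
Fri: 7:17 AM–6:13 PM = 10 h 56 min; less 30 min break → 10 h 26 min
Sat: 9:08 AM–2:51 PM = 5 h 43 min; less 30 min break → 5 h 13 min
Sun: 5:52 AM–3:23 PM = 9 h 31 min; less 30 min break → 9 h 1 min
Wed reg 9 h 0 min / OT 0 h 9 min; Thu reg 4 h 7 min / OT 0 h 0 min; Fri reg 9 h 0 min / OT 1 h 26 min; Sat reg 5 h 13 min / OT 0 h 0 min; Sun reg 9 h 0 min / OT 0 h 1 min.
Totals: regular 36 h 20 min, overtime 1 h 36 min.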